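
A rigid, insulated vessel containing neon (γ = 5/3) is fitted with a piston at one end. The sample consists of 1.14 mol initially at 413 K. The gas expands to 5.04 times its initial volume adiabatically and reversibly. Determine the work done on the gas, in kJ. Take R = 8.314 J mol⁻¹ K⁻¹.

Adiabatic: T₁V₁^(γ−1) = T₂V₂^(γ−1) ⇒ T₂ = T₁ (V₁/V₂)^(γ−1).
T₂ = 413 × (1/5.04)^(2/3) = 140.5 K.
Q = 0, so ΔU = W_on_gas = nCᵥΔT with Cᵥ = R/(γ−1) = 12.47 J/(mol·K).
ΔU = 1.14 × 12.47 × (140.5 − 413) = -3874 J.

W ≈ -3.87 kJ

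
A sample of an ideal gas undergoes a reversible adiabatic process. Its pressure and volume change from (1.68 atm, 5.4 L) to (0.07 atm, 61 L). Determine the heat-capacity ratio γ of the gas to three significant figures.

γ ≈ 1.31

PV^γ = const ⇒ γ = ln(P₂/P₁) / ln(V₁/V₂).
γ = ln(0.07/1.68) / ln(5.4/61) = 1.311.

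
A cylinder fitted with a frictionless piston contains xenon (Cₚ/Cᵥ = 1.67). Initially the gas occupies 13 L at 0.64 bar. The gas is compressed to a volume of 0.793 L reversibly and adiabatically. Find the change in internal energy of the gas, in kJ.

ΔU ≈ 6.85 kJ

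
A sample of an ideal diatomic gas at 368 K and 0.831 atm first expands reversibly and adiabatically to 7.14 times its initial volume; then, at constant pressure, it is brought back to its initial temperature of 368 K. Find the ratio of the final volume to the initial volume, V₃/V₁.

V₃/V₁ ≈ 15.7

For a diatomic ideal gas γ = 7/5.
Adiabatic step: V₂/V₁ = 7.14; T₂ = T₁·(1/7.14)^(2/5) = 167.6 K.
Isobaric step: V₃/V₂ = T₃/T₂ = 368/167.6.
V₃/V₁ = (V₂/V₁)(V₃/V₂) = 7.14 × (368/167.6) = 15.67.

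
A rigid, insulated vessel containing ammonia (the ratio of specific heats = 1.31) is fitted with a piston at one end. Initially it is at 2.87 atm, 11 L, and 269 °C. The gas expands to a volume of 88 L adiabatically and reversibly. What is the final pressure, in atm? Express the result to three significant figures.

P₂ ≈ 0.188 atm

Since PV^γ is constant along a reversible adiabat, P₂ = P₁ (V₁/V₂)^γ.
P₂ = 2.87 × (11/88)^(1.31) = 0.1883 atm.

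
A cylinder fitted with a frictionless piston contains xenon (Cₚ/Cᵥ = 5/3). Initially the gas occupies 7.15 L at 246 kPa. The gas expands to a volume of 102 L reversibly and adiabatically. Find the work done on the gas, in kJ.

P₂ = P₁(V₁/V₂)^γ = 246×(7.15/102)^(5/3) = 2.932 kPa.
For a reversible adiabat, W_by_gas = (P₁V₁ − P₂V₂)/(γ−1).
W_by = (246000×0.00715 − 2932×0.102) / (2/3) = 2190 J.
W_on_gas = −W_by = -2190 J.

W ≈ -2.19 kJ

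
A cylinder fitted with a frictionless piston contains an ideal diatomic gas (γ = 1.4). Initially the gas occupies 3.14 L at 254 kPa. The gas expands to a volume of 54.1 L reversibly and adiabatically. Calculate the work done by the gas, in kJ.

P₂ = P₁(V₁/V₂)^γ = 254×(3.14/54.1)^(1.4) = 4.721 kPa.
For a reversible adiabat, W_by_gas = (P₁V₁ − P₂V₂)/(γ−1).
W_by = (254000×0.00314 − 4721×0.0541) / (0.4) = 1355 J.

W ≈ 1.36 kJ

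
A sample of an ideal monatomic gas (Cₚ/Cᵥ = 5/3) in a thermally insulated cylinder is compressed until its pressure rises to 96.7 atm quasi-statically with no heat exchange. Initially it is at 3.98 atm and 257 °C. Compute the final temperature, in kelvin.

T₂ ≈ 1900 K

Adiabatic: T₂/T₁ = (P₂/P₁)^((γ−1)/γ).
T₁ = 257 °C = 530.1 K.
T₂ = 530.1 × (96.7/3.98)^(2/5) = 1899 K.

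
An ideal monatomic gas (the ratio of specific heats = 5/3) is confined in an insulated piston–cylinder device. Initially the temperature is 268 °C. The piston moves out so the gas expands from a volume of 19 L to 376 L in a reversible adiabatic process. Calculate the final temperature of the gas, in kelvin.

T₂ ≈ 74.0 K

Adiabatic: T₁V₁^(γ−1) = T₂V₂^(γ−1) ⇒ T₂ = T₁ (V₁/V₂)^(γ−1).
T₁ = 268 °C = 541.1 K.
T₂ = 541.1 × (19/376)^(2/3) = 73.97 K.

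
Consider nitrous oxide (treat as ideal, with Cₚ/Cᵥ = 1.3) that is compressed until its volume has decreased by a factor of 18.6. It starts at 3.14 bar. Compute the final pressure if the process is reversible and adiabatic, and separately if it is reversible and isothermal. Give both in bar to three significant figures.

adiabatic: 140 bar; isothermal: 58.4 bar

Isothermal: P₂ = P₁(V₁/V₂) = 3.14×18.6 = 58.4 bar.
Adiabatic: P₂ = P₁(V₁/V₂)^γ = 3.14×18.6^(1.3) = 140.4 bar.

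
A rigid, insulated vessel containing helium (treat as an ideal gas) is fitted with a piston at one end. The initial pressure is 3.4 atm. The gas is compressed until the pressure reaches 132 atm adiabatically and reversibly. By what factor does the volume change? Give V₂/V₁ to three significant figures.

V₂/V₁ ≈ 0.111

From PV^γ = const, V₂/V₁ = (P₁/P₂)^(1/γ).
For a monatomic ideal gas γ = 5/3.
V₂/V₁ = (3.4/132)^(3/5) = 0.1113.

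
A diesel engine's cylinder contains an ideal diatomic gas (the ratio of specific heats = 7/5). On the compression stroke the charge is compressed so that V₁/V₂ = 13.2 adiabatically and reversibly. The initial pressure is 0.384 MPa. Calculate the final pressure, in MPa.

P₂ ≈ 14.2 MPa

Adiabatic: P₁V₁^γ = P₂V₂^γ ⇒ P₂ = P₁ (V₁/V₂)^γ.
P₂ = 0.384 × 13.2^(7/5) = 14.23 MPa.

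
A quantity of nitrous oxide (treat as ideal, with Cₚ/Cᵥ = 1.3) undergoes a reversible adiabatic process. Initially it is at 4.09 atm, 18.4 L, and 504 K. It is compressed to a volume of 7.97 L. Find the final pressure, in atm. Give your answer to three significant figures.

Adiabatic: P₁V₁^γ = P₂V₂^γ ⇒ P₂ = P₁ (V₁/V₂)^γ.
P₂ = 4.09 × (18.4/7.97)^(1.3) = 12.14 atm.

P₂ ≈ 12.1 atm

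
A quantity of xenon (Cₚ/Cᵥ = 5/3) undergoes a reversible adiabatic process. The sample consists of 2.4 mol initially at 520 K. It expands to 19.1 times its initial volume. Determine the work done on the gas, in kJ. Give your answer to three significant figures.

For a reversible adiabat TV^(γ−1) is constant, so T₂ = T₁ (V₁/V₂)^(γ−1).
T₂ = 520 × (1/19.1)^(2/3) = 72.77 K.
Q = 0, so ΔU = W_on_gas = nCᵥΔT with Cᵥ = R/(γ−1) = 12.47 J/(mol·K).
ΔU = 2.4 × 12.47 × (72.77 − 520) = -13390 J.

W ≈ -13.4 kJ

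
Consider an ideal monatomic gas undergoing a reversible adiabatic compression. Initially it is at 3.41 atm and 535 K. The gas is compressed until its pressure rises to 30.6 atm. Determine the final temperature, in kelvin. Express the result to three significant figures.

T₂ ≈ 1290 K

Adiabatic: T₂/T₁ = (P₂/P₁)^((γ−1)/γ).
For a monatomic ideal gas γ = 5/3, so (γ−1)/γ = 2/5.
T₂ = 535 × (30.6/3.41)^(2/5) = 1287 K.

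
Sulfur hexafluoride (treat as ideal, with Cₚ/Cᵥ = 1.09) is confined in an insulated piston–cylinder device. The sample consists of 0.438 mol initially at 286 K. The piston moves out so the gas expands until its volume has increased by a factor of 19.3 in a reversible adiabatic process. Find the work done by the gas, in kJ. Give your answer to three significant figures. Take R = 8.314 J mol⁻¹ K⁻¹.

For a reversible adiabat TV^(γ−1) is constant, so T₂ = T₁ (V₁/V₂)^(γ−1).
T₂ = 286 × (1/19.3)^(0.09) = 219.1 K.
Q = 0, so ΔU = W_on_gas = nCᵥΔT with Cᵥ = R/(γ−1) = 92.38 J/(mol·K).
ΔU = 0.438 × 92.38 × (219.1 − 286) = -2706 J.
Work done by the gas = −ΔU = 2706 J.

W ≈ 2.71 kJ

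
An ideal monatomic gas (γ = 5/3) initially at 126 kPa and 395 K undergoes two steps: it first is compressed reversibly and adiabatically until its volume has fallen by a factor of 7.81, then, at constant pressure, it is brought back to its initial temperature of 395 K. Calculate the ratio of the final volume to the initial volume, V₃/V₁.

Adiabatic step: V₂/V₁ = 0.128; T₂ = T₁·7.81^(2/3) = 1555 K.
Isobaric step: V₃/V₂ = T₃/T₂ = 395/1555.
V₃/V₁ = (V₂/V₁)(V₃/V₂) = 0.128 × (395/1555) = 0.03253.

V₃/V₁ ≈ 0.0325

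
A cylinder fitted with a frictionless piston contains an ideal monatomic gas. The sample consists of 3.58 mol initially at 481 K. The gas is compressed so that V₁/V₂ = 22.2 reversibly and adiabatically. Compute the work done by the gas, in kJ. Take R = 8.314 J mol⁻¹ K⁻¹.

Adiabatic: T₁V₁^(γ−1) = T₂V₂^(γ−1) ⇒ T₂ = T₁ (V₁/V₂)^(γ−1).
γ = 5/3 for a monatomic ideal gas, so γ−1 = 2/3.
T₂ = 481 × 22.2^(2/3) = 3799 K.
Q = 0, so ΔU = W_on_gas = nCᵥΔT with Cᵥ = R/(γ−1) = 12.47 J/(mol·K).
ΔU = 3.58 × 12.47 × (3799 − 481) = 148200 J.
Work done by the gas = −ΔU = -148200 J.

W ≈ -148 kJ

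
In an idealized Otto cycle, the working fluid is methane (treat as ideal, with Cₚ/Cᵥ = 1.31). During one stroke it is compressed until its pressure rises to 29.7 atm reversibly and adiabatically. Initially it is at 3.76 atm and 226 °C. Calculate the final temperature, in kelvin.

Along an adiabat T P^((1−γ)/γ) is constant, so T₂ = T₁ (P₂/P₁)^((γ−1)/γ).
T₁ = 226 °C = 499.1 K.
T₂ = 499.1 × (29.7/3.76)^(0.237) = 814 K.

T₂ ≈ 814 K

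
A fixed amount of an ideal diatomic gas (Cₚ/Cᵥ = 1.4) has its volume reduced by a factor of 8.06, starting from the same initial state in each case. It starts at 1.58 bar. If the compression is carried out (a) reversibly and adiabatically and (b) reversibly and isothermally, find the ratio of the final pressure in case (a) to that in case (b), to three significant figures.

P_adiabatic / P_isothermal ≈ 2.30

Isothermal: P_b = P₁(V₁/V₂) = 1.58×8.06.
Adiabatic: P_a = P₁(V₁/V₂)^γ = 1.58×8.06^(1.4).
P_a/P_b = (V₁/V₂)^(γ−1) = 8.06^(0.4) = 2.304.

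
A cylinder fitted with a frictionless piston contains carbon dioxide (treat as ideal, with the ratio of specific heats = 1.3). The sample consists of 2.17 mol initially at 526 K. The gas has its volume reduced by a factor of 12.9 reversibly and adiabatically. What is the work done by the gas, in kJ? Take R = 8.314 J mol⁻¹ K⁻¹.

W ≈ -36.5 kJ

Adiabatic: T₁V₁^(γ−1) = T₂V₂^(γ−1) ⇒ T₂ = T₁ (V₁/V₂)^(γ−1).
T₂ = 526 × 12.9^(0.3) = 1133 K.
Q = 0, so ΔU = W_on_gas = nCᵥΔT with Cᵥ = R/(γ−1) = 27.71 J/(mol·K).
ΔU = 2.17 × 27.71 × (1133 − 526) = 36490 J.
Work done by the gas = −ΔU = -36490 J.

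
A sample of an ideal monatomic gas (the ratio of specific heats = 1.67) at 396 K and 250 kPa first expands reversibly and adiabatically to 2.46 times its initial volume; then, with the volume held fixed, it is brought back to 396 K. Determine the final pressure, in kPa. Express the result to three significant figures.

P₃ ≈ 102 kPa

Adiabatic step (PV^γ = const): P₂ = 250×(1/2.46)^(1.67) = 55.6 kPa; T₂ = 396×(1/2.46)^(0.67) = 216.7 K.
Isochoric: P₃ = P₂(T₃/T₂) = 55.6 × (396/216.7) = 101.6 kPa.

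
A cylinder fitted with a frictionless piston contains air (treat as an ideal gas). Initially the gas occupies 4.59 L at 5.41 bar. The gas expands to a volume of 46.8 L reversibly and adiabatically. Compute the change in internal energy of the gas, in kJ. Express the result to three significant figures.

ΔU ≈ -3.76 kJ

γ = 7/5 for a diatomic ideal gas.
P₂ = P₁(V₁/V₂)^γ = 5.41×(4.59/46.8)^(7/5) = 0.2096 bar.
For a reversible adiabat, W_by_gas = (P₁V₁ − P₂V₂)/(γ−1).
W_by = (541000×0.00459 − 20960×0.0468) / (2/5) = 3756 J.
Q = 0 ⇒ ΔU = −W_by = -3756 J.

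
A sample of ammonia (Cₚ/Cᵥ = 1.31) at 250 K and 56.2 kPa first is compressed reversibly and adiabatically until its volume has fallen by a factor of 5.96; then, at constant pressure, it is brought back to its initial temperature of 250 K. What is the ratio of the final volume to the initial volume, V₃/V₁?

V₃/V₁ ≈ 0.0965

Adiabatic step: V₂/V₁ = 0.1678; T₂ = T₁·5.96^(0.31) = 434.8 K.
Isobaric step: V₃/V₂ = T₃/T₂ = 250/434.8.
V₃/V₁ = (V₂/V₁)(V₃/V₂) = 0.1678 × (250/434.8) = 0.09648.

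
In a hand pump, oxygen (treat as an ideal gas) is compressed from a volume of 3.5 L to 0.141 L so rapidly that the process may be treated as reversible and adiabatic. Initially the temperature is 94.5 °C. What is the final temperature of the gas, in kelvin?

Adiabatic: T₁V₁^(γ−1) = T₂V₂^(γ−1) ⇒ T₂ = T₁ (V₁/V₂)^(γ−1).
For a diatomic ideal gas γ = 7/5, so γ−1 = 2/5.
T₁ = 94.5 °C = 367.6 K.
T₂ = 367.6 × (3.5/0.141)^(2/5) = 1329 K.

T₂ ≈ 1330 K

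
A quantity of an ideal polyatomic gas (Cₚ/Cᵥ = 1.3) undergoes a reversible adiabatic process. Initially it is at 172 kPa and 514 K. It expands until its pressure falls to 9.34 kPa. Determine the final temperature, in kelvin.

T₂ ≈ 262 K

Along an adiabat T P^((1−γ)/γ) is constant, so T₂ = T₁ (P₂/P₁)^((γ−1)/γ).
T₂ = 514 × (9.34/172)^(0.231) = 262.4 K.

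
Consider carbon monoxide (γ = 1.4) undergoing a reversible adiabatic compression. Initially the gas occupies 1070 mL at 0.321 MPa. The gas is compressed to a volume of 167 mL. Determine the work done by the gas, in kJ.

W ≈ -0.946 kJ

P₂ = P₁(V₁/V₂)^γ = 0.321×(1070/167)^(1.4) = 4.324 MPa.
For a reversible adiabat, W_by_gas = (P₁V₁ − P₂V₂)/(γ−1).
W_by = (321000×0.00107 − 4.324×10^6×0.000167) / (0.4) = -946.4 J.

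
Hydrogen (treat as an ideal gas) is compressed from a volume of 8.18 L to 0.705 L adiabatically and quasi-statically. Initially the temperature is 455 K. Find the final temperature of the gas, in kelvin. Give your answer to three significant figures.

For a reversible adiabat TV^(γ−1) is constant, so T₂ = T₁ (V₁/V₂)^(γ−1).
For a diatomic ideal gas γ = 7/5, so γ−1 = 2/5.
T₂ = 455 × (8.18/0.705)^(2/5) = 1213 K.

T₂ ≈ 1210 K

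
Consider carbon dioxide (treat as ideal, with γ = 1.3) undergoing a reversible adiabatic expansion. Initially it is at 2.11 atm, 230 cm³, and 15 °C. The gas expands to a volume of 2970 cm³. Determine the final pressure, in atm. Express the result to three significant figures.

Adiabatic: P₁V₁^γ = P₂V₂^γ ⇒ P₂ = P₁ (V₁/V₂)^γ.
P₂ = 2.11 × (230/2970)^(1.3) = 0.07585 atm.

P₂ ≈ 0.0758 atm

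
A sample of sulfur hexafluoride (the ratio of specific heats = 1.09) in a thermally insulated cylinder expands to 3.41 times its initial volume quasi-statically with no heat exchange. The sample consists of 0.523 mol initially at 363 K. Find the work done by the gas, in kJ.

W ≈ 1.83 kJ

For a reversible adiabat TV^(γ−1) is constant, so T₂ = T₁ (V₁/V₂)^(γ−1).
T₂ = 363 × (1/3.41)^(0.09) = 325.1 K.
Q = 0, so ΔU = W_on_gas = nCᵥΔT with Cᵥ = R/(γ−1) = 92.38 J/(mol·K).
ΔU = 0.523 × 92.38 × (325.1 − 363) = -1833 J.
Work done by the gas = −ΔU = 1833 J.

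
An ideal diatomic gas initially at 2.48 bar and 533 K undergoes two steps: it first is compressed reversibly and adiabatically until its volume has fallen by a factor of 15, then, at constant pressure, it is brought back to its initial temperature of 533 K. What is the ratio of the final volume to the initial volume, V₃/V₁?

For a diatomic ideal gas γ = 7/5.
Adiabatic step: V₂/V₁ = 0.06667; T₂ = T₁·15^(2/5) = 1575 K.
Isobaric step: V₃/V₂ = T₃/T₂ = 533/1575.
V₃/V₁ = (V₂/V₁)(V₃/V₂) = 0.06667 × (533/1575) = 0.02257.

V₃/V₁ ≈ 0.0226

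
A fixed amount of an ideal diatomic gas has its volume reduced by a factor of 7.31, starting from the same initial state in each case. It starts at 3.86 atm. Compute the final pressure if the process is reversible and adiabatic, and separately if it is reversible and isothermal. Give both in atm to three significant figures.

For a diatomic ideal gas γ = 7/5.
Isothermal: P₂ = P₁(V₁/V₂) = 3.86×7.31 = 28.22 atm.
Adiabatic: P₂ = P₁(V₁/V₂)^γ = 3.86×7.31^(7/5) = 62.53 atm.

adiabatic: 62.5 atm; isothermal: 28.2 atm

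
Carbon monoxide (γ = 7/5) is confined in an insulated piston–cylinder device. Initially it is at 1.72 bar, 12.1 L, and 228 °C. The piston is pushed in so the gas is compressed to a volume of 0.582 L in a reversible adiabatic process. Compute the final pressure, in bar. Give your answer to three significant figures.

P₂ ≈ 120 bar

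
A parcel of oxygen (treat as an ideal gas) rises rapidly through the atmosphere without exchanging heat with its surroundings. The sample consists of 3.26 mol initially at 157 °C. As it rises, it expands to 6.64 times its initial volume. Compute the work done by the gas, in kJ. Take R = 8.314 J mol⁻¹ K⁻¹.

Adiabatic: T₁V₁^(γ−1) = T₂V₂^(γ−1) ⇒ T₂ = T₁ (V₁/V₂)^(γ−1).
γ = 7/5 for a diatomic ideal gas, so γ−1 = 2/5.
T₁ = 157 °C = 430.1 K.
T₂ = 430.1 × (1/6.64)^(2/5) = 201.7 K.
Q = 0, so ΔU = W_on_gas = nCᵥΔT with Cᵥ = R/(γ−1) = 20.79 J/(mol·K).
ΔU = 3.26 × 20.79 × (201.7 − 430.1) = -15480 J.
Work done by the gas = −ΔU = 15480 J.

W ≈ 15.5 kJ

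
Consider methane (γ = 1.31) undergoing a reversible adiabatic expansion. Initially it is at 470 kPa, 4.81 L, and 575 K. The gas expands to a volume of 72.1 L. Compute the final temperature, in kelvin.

Adiabatic: T₁V₁^(γ−1) = T₂V₂^(γ−1) ⇒ T₂ = T₁ (V₁/V₂)^(γ−1).
T₂ = 575 × (4.81/72.1)^(0.31) = 248.4 K.

T₂ ≈ 248 K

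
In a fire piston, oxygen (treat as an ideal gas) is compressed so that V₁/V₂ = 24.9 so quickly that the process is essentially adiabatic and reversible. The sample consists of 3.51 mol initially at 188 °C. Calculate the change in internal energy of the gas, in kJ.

ΔU ≈ 88.1 kJ

For a reversible adiabat TV^(γ−1) is constant, so T₂ = T₁ (V₁/V₂)^(γ−1).
γ = 7/5 for a diatomic ideal gas, so γ−1 = 2/5.
T₁ = 188 °C = 461.1 K.
T₂ = 461.1 × 24.9^(2/5) = 1668 K.
Q = 0, so ΔU = W_on_gas = nCᵥΔT with Cᵥ = R/(γ−1) = 20.79 J/(mol·K).
ΔU = 3.51 × 20.79 × (1668 − 461.1) = 88080 J.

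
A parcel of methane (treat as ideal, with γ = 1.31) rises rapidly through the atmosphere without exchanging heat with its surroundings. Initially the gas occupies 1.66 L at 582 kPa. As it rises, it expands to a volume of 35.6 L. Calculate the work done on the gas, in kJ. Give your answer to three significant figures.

W ≈ -1.91 kJ

P₂ = P₁(V₁/V₂)^γ = 582×(1.66/35.6)^(1.31) = 10.49 kPa.
For a reversible adiabat, W_by_gas = (P₁V₁ − P₂V₂)/(γ−1).
W_by = (582000×0.00166 − 10490×0.0356) / (0.31) = 1912 J.
W_on_gas = −W_by = -1912 J.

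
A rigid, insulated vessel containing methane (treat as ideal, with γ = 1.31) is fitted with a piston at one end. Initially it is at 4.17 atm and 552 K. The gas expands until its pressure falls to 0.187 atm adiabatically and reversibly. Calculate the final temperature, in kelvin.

Adiabatic: T₂/T₁ = (P₂/P₁)^((γ−1)/γ).
T₂ = 552 × (0.187/4.17)^(0.237) = 264.8 K.

T₂ ≈ 265 K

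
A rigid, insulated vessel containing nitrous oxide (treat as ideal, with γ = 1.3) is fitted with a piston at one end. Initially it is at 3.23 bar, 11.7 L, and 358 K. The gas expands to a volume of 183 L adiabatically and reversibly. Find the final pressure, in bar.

P₂ ≈ 0.0905 bar

Adiabatic: P₁V₁^γ = P₂V₂^γ ⇒ P₂ = P₁ (V₁/V₂)^γ.
P₂ = 3.23 × (11.7/183)^(1.3) = 0.0905 bar.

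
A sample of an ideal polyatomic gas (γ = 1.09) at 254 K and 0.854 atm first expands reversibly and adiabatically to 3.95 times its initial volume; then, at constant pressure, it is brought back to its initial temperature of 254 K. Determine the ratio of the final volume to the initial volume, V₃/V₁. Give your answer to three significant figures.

V₃/V₁ ≈ 4.47

Adiabatic step: V₂/V₁ = 3.95; T₂ = T₁·(1/3.95)^(0.09) = 224.5 K.
Isobaric step: V₃/V₂ = T₃/T₂ = 254/224.5.
V₃/V₁ = (V₂/V₁)(V₃/V₂) = 3.95 × (254/224.5) = 4.47.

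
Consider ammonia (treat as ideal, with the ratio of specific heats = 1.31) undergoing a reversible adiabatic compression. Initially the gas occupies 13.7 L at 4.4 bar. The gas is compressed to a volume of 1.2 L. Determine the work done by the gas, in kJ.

P₂ = P₁(V₁/V₂)^γ = 4.4×(13.7/1.2)^(1.31) = 106.9 bar.
For a reversible adiabat, W_by_gas = (P₁V₁ − P₂V₂)/(γ−1).
W_by = (440000×0.0137 − 1.069×10^7×0.0012) / (0.31) = -21920 J.

W ≈ -21.9 kJ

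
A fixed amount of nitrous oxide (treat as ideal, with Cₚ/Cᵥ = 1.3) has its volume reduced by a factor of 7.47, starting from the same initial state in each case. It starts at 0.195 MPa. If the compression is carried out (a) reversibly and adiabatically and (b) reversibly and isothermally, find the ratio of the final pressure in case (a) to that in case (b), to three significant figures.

P_adiabatic / P_isothermal ≈ 1.83

Isothermal: P_b = P₁(V₁/V₂) = 0.195×7.47.
Adiabatic: P_a = P₁(V₁/V₂)^γ = 0.195×7.47^(1.3).
P_a/P_b = (V₁/V₂)^(γ−1) = 7.47^(0.3) = 1.828.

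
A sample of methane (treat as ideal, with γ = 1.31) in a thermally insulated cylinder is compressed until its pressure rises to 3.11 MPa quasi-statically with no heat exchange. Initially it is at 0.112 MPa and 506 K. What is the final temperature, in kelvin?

T₂ ≈ 1110 K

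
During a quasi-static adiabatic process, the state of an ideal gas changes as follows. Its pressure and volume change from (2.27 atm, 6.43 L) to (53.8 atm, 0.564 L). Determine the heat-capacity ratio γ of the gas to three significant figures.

γ ≈ 1.30

PV^γ = const ⇒ γ = ln(P₂/P₁) / ln(V₁/V₂).
γ = ln(53.8/2.27) / ln(6.43/0.564) = 1.301.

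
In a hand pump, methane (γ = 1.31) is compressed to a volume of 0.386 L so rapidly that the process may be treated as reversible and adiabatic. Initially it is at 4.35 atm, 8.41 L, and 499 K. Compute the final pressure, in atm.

P₂ ≈ 246 atm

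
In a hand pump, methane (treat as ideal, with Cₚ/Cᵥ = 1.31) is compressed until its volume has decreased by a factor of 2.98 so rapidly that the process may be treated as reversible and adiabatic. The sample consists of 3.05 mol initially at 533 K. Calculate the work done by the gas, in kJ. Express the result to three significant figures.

W ≈ -17.6 kJ

Adiabatic: T₁V₁^(γ−1) = T₂V₂^(γ−1) ⇒ T₂ = T₁ (V₁/V₂)^(γ−1).
T₂ = 533 × 2.98^(0.31) = 747.7 K.
Q = 0, so ΔU = W_on_gas = nCᵥΔT with Cᵥ = R/(γ−1) = 26.82 J/(mol·K).
ΔU = 3.05 × 26.82 × (747.7 − 533) = 17560 J.
Work done by the gas = −ΔU = -17560 J.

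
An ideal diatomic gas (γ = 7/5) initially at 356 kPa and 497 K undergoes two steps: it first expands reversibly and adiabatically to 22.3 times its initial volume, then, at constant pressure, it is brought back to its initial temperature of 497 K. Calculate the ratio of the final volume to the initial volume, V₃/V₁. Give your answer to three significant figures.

Adiabatic step: V₂/V₁ = 22.3; T₂ = T₁·(1/22.3)^(2/5) = 143.6 K.
Isobaric step: V₃/V₂ = T₃/T₂ = 497/143.6.
V₃/V₁ = (V₂/V₁)(V₃/V₂) = 22.3 × (497/143.6) = 77.2.

V₃/V₁ ≈ 77.2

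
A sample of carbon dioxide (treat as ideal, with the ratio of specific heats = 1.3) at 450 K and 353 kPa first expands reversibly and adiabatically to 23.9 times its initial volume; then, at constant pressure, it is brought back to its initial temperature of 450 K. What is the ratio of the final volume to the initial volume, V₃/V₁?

V₃/V₁ ≈ 61.9

Adiabatic step: V₂/V₁ = 23.9; T₂ = T₁·(1/23.9)^(0.3) = 173.7 K.
Isobaric step: V₃/V₂ = T₃/T₂ = 450/173.7.
V₃/V₁ = (V₂/V₁)(V₃/V₂) = 23.9 × (450/173.7) = 61.93.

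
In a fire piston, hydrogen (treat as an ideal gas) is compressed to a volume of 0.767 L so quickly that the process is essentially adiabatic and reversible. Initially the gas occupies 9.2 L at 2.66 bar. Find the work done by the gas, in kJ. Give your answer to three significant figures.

γ = 7/5 for a diatomic ideal gas.
P₂ = P₁(V₁/V₂)^γ = 2.66×(9.2/0.767)^(7/5) = 86.19 bar.
For a reversible adiabat, W_by_gas = (P₁V₁ − P₂V₂)/(γ−1).
W_by = (266000×0.0092 − 8.619×10^6×0.000767) / (2/5) = -10410 J.

W ≈ -10.4 kJ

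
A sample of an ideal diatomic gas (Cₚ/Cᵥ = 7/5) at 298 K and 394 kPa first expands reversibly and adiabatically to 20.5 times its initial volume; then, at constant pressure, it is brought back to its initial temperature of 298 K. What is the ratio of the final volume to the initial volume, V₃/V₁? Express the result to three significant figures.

Adiabatic step: V₂/V₁ = 20.5; T₂ = T₁·(1/20.5)^(2/5) = 89.03 K.
Isobaric step: V₃/V₂ = T₃/T₂ = 298/89.03.
V₃/V₁ = (V₂/V₁)(V₃/V₂) = 20.5 × (298/89.03) = 68.62.

V₃/V₁ ≈ 68.6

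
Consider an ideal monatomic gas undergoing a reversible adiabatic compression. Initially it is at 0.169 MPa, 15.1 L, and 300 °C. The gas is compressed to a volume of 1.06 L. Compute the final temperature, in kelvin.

T₂ ≈ 3370 K

For a reversible adiabat TV^(γ−1) is constant, so T₂ = T₁ (V₁/V₂)^(γ−1).
γ = 5/3 for a monatomic ideal gas.
T₁ = 300 °C = 573.1 K.
T₂ = 573.1 × (15.1/1.06)^(2/3) = 3368 K.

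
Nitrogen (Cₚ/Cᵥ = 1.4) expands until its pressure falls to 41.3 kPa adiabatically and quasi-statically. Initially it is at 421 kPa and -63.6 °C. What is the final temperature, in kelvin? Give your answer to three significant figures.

Along an adiabat T P^((1−γ)/γ) is constant, so T₂ = T₁ (P₂/P₁)^((γ−1)/γ).
T₁ = -63.6 °C = 209.5 K.
T₂ = 209.5 × (41.3/421)^(0.286) = 107.9 K.

T₂ ≈ 108 K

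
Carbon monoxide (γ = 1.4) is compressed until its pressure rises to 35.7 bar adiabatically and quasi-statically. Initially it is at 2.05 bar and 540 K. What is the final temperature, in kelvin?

T₂ ≈ 1220 K

Adiabatic: T₂/T₁ = (P₂/P₁)^((γ−1)/γ).
T₂ = 540 × (35.7/2.05)^(0.286) = 1222 K.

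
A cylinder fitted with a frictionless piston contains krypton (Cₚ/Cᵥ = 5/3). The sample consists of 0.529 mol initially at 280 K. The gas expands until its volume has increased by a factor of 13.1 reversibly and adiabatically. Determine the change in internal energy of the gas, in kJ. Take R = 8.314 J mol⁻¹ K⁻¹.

Adiabatic: T₁V₁^(γ−1) = T₂V₂^(γ−1) ⇒ T₂ = T₁ (V₁/V₂)^(γ−1).
T₂ = 280 × (1/13.1)^(2/3) = 50.39 K.
Q = 0, so ΔU = W_on_gas = nCᵥΔT with Cᵥ = R/(γ−1) = 12.47 J/(mol·K).
ΔU = 0.529 × 12.47 × (50.39 − 280) = -1515 J.

ΔU ≈ -1.51 kJ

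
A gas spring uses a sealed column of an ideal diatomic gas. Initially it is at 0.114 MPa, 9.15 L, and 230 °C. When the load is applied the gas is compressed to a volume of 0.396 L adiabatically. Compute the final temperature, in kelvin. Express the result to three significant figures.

T₂ ≈ 1770 K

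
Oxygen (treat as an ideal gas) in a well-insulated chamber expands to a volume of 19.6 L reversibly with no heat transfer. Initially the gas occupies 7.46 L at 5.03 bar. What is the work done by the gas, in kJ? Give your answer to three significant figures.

W ≈ 3.01 kJ

γ = 7/5 for a diatomic ideal gas.
P₂ = P₁(V₁/V₂)^γ = 5.03×(7.46/19.6)^(7/5) = 1.301 bar.
For a reversible adiabat, W_by_gas = (P₁V₁ − P₂V₂)/(γ−1).
W_by = (503000×0.00746 − 130100×0.0196) / (2/5) = 3007 J.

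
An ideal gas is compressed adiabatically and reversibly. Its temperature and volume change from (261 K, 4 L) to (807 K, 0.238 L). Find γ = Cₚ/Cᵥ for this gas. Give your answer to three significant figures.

TV^(γ−1) = const ⇒ γ − 1 = ln(T₂/T₁) / ln(V₁/V₂).
γ = 1 + ln(807/261) / ln(4/0.238) = 1.4.

γ ≈ 1.40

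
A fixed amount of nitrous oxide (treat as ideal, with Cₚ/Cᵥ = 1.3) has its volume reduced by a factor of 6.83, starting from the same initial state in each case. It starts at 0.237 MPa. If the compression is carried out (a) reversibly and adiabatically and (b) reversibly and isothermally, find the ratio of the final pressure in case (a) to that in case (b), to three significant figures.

P_adiabatic / P_isothermal ≈ 1.78

Isothermal: P_b = P₁(V₁/V₂) = 0.237×6.83.
Adiabatic: P_a = P₁(V₁/V₂)^γ = 0.237×6.83^(1.3).
P_a/P_b = (V₁/V₂)^(γ−1) = 6.83^(0.3) = 1.78.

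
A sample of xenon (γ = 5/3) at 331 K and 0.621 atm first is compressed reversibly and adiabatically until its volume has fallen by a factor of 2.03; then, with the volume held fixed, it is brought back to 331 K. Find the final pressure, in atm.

Adiabatic step (PV^γ = const): P₂ = 0.621×2.03^(5/3) = 2.021 atm; T₂ = 331×2.03^(2/3) = 530.7 K.
Isochoric: P₃ = P₂(T₃/T₂) = 2.021 × (331/530.7) = 1.261 atm.

P₃ ≈ 1.26 atm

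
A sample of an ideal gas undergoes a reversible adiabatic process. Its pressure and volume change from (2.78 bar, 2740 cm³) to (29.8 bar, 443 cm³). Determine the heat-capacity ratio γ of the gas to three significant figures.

γ ≈ 1.30

PV^γ = const ⇒ γ = ln(P₂/P₁) / ln(V₁/V₂).
γ = ln(29.8/2.78) / ln(2740/443) = 1.302.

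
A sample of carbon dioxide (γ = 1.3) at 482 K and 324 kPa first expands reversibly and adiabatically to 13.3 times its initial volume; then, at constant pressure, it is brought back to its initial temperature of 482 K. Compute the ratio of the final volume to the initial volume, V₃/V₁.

V₃/V₁ ≈ 28.9

Adiabatic step: V₂/V₁ = 13.3; T₂ = T₁·(1/13.3)^(0.3) = 221.8 K.
Isobaric step: V₃/V₂ = T₃/T₂ = 482/221.8.
V₃/V₁ = (V₂/V₁)(V₃/V₂) = 13.3 × (482/221.8) = 28.91.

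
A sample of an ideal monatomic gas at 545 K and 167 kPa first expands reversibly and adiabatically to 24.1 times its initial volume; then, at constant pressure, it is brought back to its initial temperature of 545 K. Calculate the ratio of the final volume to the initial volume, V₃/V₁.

For a monatomic ideal gas γ = 5/3.
Adiabatic step: V₂/V₁ = 24.1; T₂ = T₁·(1/24.1)^(2/3) = 65.32 K.
Isobaric step: V₃/V₂ = T₃/T₂ = 545/65.32.
V₃/V₁ = (V₂/V₁)(V₃/V₂) = 24.1 × (545/65.32) = 201.1.

V₃/V₁ ≈ 201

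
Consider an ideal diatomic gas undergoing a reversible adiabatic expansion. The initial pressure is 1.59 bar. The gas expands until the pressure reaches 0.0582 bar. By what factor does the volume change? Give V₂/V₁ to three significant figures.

V₂/V₁ ≈ 10.6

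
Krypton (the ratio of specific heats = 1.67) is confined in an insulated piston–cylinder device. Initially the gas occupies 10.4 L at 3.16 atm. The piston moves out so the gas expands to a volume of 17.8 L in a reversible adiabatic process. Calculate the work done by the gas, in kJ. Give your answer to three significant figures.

P₂ = P₁(V₁/V₂)^γ = 3.16×(10.4/17.8)^(1.67) = 1.288 atm.
For a reversible adiabat, W_by_gas = (P₁V₁ − P₂V₂)/(γ−1).
W_by = (320200×0.0104 − 130500×0.0178) / (0.67) = 1503 J.

W ≈ 1.50 kJ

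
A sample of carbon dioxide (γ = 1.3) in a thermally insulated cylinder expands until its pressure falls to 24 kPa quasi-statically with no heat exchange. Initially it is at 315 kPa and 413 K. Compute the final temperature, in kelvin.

Adiabatic: T₂/T₁ = (P₂/P₁)^((γ−1)/γ).
T₂ = 413 × (24/315)^(0.231) = 228 K.

T₂ ≈ 228 K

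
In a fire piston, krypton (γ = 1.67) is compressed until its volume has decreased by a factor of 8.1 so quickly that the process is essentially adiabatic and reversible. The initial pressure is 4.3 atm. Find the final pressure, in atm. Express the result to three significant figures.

Since PV^γ is constant along a reversible adiabat, P₂ = P₁ (V₁/V₂)^γ.
P₂ = 4.3 × 8.1^(1.67) = 141.5 atm.

P₂ ≈ 141 atm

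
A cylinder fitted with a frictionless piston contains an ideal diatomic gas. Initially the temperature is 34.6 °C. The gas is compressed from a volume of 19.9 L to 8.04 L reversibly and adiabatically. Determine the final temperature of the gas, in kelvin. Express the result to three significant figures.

T₂ ≈ 442 K

For a reversible adiabat TV^(γ−1) is constant, so T₂ = T₁ (V₁/V₂)^(γ−1).
For a diatomic ideal gas γ = 7/5, so γ−1 = 2/5.
T₁ = 34.6 °C = 307.8 K.
T₂ = 307.8 × (19.9/8.04)^(2/5) = 442.2 K.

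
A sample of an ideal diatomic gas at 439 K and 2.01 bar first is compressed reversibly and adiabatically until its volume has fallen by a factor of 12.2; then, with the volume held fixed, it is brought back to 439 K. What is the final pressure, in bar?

For a diatomic ideal gas γ = 7/5.
Adiabatic step (PV^γ = const): P₂ = 2.01×12.2^(7/5) = 66.7 bar; T₂ = 439×12.2^(2/5) = 1194 K.
Isochoric: P₃ = P₂(T₃/T₂) = 66.7 × (439/1194) = 24.52 bar.

P₃ ≈ 24.5 bar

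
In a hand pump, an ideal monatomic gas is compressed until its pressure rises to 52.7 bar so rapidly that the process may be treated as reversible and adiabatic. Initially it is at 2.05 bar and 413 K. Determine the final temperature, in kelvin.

Along an adiabat T P^((1−γ)/γ) is constant, so T₂ = T₁ (P₂/P₁)^((γ−1)/γ).
For a monatomic ideal gas γ = 5/3, so (γ−1)/γ = 2/5.
T₂ = 413 × (52.7/2.05)^(2/5) = 1513 K.

T₂ ≈ 1510 K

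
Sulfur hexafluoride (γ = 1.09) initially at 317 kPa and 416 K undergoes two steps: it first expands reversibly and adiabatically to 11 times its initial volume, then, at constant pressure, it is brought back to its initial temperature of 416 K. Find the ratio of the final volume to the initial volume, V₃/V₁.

Adiabatic step: V₂/V₁ = 11; T₂ = T₁·(1/11)^(0.09) = 335.2 K.
Isobaric step: V₃/V₂ = T₃/T₂ = 416/335.2.
V₃/V₁ = (V₂/V₁)(V₃/V₂) = 11 × (416/335.2) = 13.65.

V₃/V₁ ≈ 13.6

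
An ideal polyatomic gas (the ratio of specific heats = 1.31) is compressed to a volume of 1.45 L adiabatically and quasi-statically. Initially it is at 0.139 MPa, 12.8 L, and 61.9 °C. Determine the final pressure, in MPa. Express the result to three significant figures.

P₂ ≈ 2.41 MPa

Adiabatic: P₁V₁^γ = P₂V₂^γ ⇒ P₂ = P₁ (V₁/V₂)^γ.
P₂ = 0.139 × (12.8/1.45)^(1.31) = 2.41 MPa.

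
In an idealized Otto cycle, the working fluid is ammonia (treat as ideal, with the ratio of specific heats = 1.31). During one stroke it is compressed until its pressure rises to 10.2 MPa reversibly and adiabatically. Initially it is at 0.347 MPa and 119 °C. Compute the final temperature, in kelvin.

Adiabatic: T₂/T₁ = (P₂/P₁)^((γ−1)/γ).
T₁ = 119 °C = 392.1 K.
T₂ = 392.1 × (10.2/0.347)^(0.237) = 872.8 K.

T₂ ≈ 873 K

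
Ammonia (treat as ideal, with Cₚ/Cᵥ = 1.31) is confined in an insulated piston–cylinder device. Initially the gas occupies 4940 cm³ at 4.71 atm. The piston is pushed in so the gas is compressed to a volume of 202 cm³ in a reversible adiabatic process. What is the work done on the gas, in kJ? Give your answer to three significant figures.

W ≈ 12.9 kJ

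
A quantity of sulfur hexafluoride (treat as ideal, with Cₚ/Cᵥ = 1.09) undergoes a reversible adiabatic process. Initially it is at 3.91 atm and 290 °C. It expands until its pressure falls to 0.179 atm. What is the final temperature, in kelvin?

Along an adiabat T P^((1−γ)/γ) is constant, so T₂ = T₁ (P₂/P₁)^((γ−1)/γ).
T₁ = 290 °C = 563.1 K.
T₂ = 563.1 × (0.179/3.91)^(0.0826) = 436.6 K.

T₂ ≈ 437 K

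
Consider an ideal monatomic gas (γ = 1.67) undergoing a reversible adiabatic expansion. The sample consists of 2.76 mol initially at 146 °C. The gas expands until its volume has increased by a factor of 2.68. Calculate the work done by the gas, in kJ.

Adiabatic: T₁V₁^(γ−1) = T₂V₂^(γ−1) ⇒ T₂ = T₁ (V₁/V₂)^(γ−1).
T₁ = 146 °C = 419.1 K.
T₂ = 419.1 × (1/2.68)^(0.67) = 216.5 K.
Q = 0, so ΔU = W_on_gas = nCᵥΔT with Cᵥ = R/(γ−1) = 12.41 J/(mol·K).
ΔU = 2.76 × 12.41 × (216.5 − 419.1) = -6939 J.
Work done by the gas = −ΔU = 6939 J.

W ≈ 6.94 kJ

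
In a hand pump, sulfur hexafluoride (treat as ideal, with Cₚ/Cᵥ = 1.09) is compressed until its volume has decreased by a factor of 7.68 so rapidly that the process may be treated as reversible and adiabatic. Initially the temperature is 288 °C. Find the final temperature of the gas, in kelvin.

For a reversible adiabat TV^(γ−1) is constant, so T₂ = T₁ (V₁/V₂)^(γ−1).
T₁ = 288 °C = 561.1 K.
T₂ = 561.1 × 7.68^(0.09) = 674.2 K.

T₂ ≈ 674 K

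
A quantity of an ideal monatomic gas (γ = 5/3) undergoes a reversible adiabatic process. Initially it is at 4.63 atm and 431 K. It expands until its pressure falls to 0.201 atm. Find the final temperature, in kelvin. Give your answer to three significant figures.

Adiabatic: T₂/T₁ = (P₂/P₁)^((γ−1)/γ).
T₂ = 431 × (0.201/4.63)^(2/5) = 122.9 K.

T₂ ≈ 123 K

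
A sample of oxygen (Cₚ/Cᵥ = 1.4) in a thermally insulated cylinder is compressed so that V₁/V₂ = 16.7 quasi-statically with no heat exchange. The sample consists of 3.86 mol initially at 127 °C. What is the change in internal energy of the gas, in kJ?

ΔU ≈ 66.9 kJ

For a reversible adiabat TV^(γ−1) is constant, so T₂ = T₁ (V₁/V₂)^(γ−1).
T₁ = 127 °C = 400.1 K.
T₂ = 400.1 × 16.7^(0.4) = 1234 K.
Q = 0, so ΔU = W_on_gas = nCᵥΔT with Cᵥ = R/(γ−1) = 20.79 J/(mol·K).
ΔU = 3.86 × 20.79 × (1234 − 400.1) = 66900 J.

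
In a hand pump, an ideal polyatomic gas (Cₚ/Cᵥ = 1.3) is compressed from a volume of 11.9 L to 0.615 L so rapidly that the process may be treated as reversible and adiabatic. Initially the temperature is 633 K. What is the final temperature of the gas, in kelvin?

For a reversible adiabat TV^(γ−1) is constant, so T₂ = T₁ (V₁/V₂)^(γ−1).
T₂ = 633 × (11.9/0.615)^(0.3) = 1540 K.

T₂ ≈ 1540 K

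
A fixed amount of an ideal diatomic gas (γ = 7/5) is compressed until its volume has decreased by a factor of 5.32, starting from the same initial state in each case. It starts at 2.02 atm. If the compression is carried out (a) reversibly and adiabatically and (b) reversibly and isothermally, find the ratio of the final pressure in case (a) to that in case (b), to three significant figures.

P_adiabatic / P_isothermal ≈ 1.95

Isothermal: P_b = P₁(V₁/V₂) = 2.02×5.32.
Adiabatic: P_a = P₁(V₁/V₂)^γ = 2.02×5.32^(7/5).
P_a/P_b = (V₁/V₂)^(γ−1) = 5.32^(2/5) = 1.951.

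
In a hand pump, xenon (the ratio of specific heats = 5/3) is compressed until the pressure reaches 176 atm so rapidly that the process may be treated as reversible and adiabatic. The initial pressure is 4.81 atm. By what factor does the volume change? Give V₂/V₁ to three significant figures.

V₂/V₁ ≈ 0.115

From PV^γ = const, V₂/V₁ = (P₁/P₂)^(1/γ).
V₂/V₁ = (4.81/176)^(3/5) = 0.1153.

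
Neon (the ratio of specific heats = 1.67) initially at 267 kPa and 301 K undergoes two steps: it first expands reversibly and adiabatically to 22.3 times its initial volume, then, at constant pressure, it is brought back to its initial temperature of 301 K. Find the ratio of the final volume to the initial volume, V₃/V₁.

V₃/V₁ ≈ 179

Adiabatic step: V₂/V₁ = 22.3; T₂ = T₁·(1/22.3)^(0.67) = 37.6 K.
Isobaric step: V₃/V₂ = T₃/T₂ = 301/37.6.
V₃/V₁ = (V₂/V₁)(V₃/V₂) = 22.3 × (301/37.6) = 178.5.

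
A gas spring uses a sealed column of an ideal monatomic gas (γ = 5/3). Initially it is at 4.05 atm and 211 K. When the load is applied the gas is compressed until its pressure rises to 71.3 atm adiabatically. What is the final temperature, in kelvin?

Along an adiabat T P^((1−γ)/γ) is constant, so T₂ = T₁ (P₂/P₁)^((γ−1)/γ).
T₂ = 211 × (71.3/4.05)^(2/5) = 664.6 K.

T₂ ≈ 665 K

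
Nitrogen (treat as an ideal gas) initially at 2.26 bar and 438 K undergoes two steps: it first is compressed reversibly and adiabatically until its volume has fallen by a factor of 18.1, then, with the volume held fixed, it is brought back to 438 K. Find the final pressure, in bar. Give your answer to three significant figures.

P₃ ≈ 40.9 bar

For a diatomic ideal gas γ = 7/5.
Adiabatic step (PV^γ = const): P₂ = 2.26×18.1^(7/5) = 130.3 bar; T₂ = 438×18.1^(2/5) = 1395 K.
Isochoric: P₃ = P₂(T₃/T₂) = 130.3 × (438/1395) = 40.91 bar.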